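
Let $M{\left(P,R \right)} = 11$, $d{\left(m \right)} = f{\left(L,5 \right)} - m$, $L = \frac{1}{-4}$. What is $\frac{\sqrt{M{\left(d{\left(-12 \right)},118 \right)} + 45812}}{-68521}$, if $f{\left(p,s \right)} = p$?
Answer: $- \frac{\sqrt{45823}}{68521} \approx -0.0031241$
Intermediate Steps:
$L = - \frac{1}{4} \approx -0.25$
$d{\left(m \right)} = - \frac{1}{4} - m$
$\frac{\sqrt{M{\left(d{\left(-12 \right)},118 \right)} + 45812}}{-68521} = \frac{\sqrt{11 + 45812}}{-68521} = \sqrt{45823} \left(- \frac{1}{68521}\right) = - \frac{\sqrt{45823}}{68521}$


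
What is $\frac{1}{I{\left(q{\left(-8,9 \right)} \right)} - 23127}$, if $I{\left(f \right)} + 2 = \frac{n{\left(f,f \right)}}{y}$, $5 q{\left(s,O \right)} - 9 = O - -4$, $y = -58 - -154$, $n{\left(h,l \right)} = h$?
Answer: $- \frac{240}{5550949} \approx -4.3236 \cdot 10^{-5}$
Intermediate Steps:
$y = 96$ ($y = -58 + 154 = 96$)
$q{\left(s,O \right)} = \frac{13}{5} + \frac{O}{5}$ ($q{\left(s,O \right)} = \frac{9}{5} + \frac{O - -4}{5} = \frac{9}{5} + \frac{O + 4}{5} = \frac{9}{5} + \frac{4 + O}{5} = \frac{9}{5} + \left(\frac{4}{5} + \frac{O}{5}\right) = \frac{13}{5} + \frac{O}{5}$)
$I{\left(f \right)} = -2 + \frac{f}{96}$
$\frac{1}{I{\left(q{\left(-8,9 \right)} \right)} - 23127} = \frac{1}{\left(-2 + \frac{\frac{13}{5} + \frac{1}{5} \cdot 9}{96}\right) - 23127} = \frac{1}{\left(-2 + \frac{\frac{13}{5} + \frac{9}{5}}{96}\right) - 23127} = \frac{1}{\left(-2 + \frac{1}{96} \cdot \frac{22}{5}\right) - 23127} = \frac{1}{\left(-2 + \frac{11}{240}\right) - 23127} = \frac{1}{- \frac{469}{240} - 23127} = \frac{1}{- \frac{5550949}{240}} = - \frac{240}{5550949}$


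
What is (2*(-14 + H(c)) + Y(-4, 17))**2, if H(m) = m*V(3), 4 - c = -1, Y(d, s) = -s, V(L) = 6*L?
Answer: 18225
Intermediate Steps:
c = 5 (c = 4 - 1*(-1) = 4 + 1 = 5)
H(m) = 18*m (H(m) = m*(6*3) = m*18 = 18*m)
(2*(-14 + H(c)) + Y(-4, 17))**2 = (2*(-14 + 18*5) - 1*17)**2 = (2*(-14 + 90) - 17)**2 = (2*76 - 17)**2 = (152 - 17)**2 = 135**2 = 18225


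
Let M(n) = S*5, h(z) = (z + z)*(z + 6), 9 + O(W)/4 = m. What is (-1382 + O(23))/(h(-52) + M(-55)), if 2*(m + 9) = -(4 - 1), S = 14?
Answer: -730/2427 ≈ -0.30078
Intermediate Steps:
m = -21/2 (m = -9 + (-(4 - 1))/2 = -9 + (-1*3)/2 = -9 + (1/2)*(-3) = -9 - 3/2 = -21/2 ≈ -10.500)
O(W) = -78 (O(W) = -36 + 4*(-21/2) = -36 - 42 = -78)
h(z) = 2*z*(6 + z) (h(z) = (2*z)*(6 + z) = 2*z*(6 + z))
M(n) = 70 (M(n) = 14*5 = 70)
(-1382 + O(23))/(h(-52) + M(-55)) = (-1382 - 78)/(2*(-52)*(6 - 52) + 70) = -1460/(2*(-52)*(-46) + 70) = -1460/(4784 + 70) = -1460/4854 = -1460*1/4854 = -730/2427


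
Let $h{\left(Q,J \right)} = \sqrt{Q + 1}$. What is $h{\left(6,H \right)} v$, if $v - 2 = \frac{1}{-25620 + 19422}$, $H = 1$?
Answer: $\frac{12395 \sqrt{7}}{6198} \approx 5.2911$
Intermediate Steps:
$h{\left(Q,J \right)} = \sqrt{1 + Q}$
$v = \frac{12395}{6198}$ ($v = 2 + \frac{1}{-25620 + 19422} = 2 + \frac{1}{-6198} = 2 - \frac{1}{6198} = \frac{12395}{6198} \approx 1.9998$)
$h{\left(6,H \right)} v = \sqrt{1 + 6} \cdot \frac{12395}{6198} = \sqrt{7} \cdot \frac{12395}{6198} = \frac{12395 \sqrt{7}}{6198}$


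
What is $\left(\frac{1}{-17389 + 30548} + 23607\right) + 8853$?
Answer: $\frac{427141141}{13159} \approx 32460.0$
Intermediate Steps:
$\left(\frac{1}{-17389 + 30548} + 23607\right) + 8853 = \left(\frac{1}{13159} + 23607\right) + 8853 = \frac{310644514}{13159} + 8853 = \frac{427141141}{13159}$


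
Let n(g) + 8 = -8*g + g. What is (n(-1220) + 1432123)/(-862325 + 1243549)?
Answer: 1440655/381224 ≈ 3.7790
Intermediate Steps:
n(g) = -8 - 7*g (n(g) = -8 + (-8*g + g) = -8 - 7*g)
(n(-1220) + 1432123)/(-862325 + 1243549) = ((-8 - 7*(-1220)) + 1432123)/(-862325 + 1243549) = ((-8 + 8540) + 1432123)/381224 = (8532 + 1432123)*(1/381224) = 1440655*(1/381224) = 1440655/381224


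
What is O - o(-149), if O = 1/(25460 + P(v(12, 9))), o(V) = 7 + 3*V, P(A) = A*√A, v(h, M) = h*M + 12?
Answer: 14222640473/32324180 - 3*√30/8081045 ≈ 440.00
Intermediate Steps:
v(h, M) = 12 + M*h (v(h, M) = M*h + 12 = 12 + M*h)
P(A) = A^(3/2)
O = 1/(25460 + 240*√30) (O = 1/(25460 + (12 + 9*12)^(3/2)) = 1/(25460 + (12 + 108)^(3/2)) = 1/(25460 + 120^(3/2)) = 1/(25460 + 240*√30) ≈ 3.7349e-5)
O - o(-149) = (1273/32324180 - 3*√30/8081045) - (7 + 3*(-149)) = (1273/32324180 - 3*√30/8081045) - (7 - 447) = (1273/32324180 - 3*√30/8081045) - 1*(-440) = (1273/32324180 - 3*√30/8081045) + 440 = 14222640473/32324180 - 3*√30/8081045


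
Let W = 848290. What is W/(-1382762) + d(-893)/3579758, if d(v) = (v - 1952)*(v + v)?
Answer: 997343969430/1237488332899 ≈ 0.80594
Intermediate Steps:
d(v) = 2*v*(-1952 + v) (d(v) = (-1952 + v)*(2*v) = 2*v*(-1952 + v))
W/(-1382762) + d(-893)/3579758 = 848290/(-1382762) + (2*(-893)*(-1952 - 893))/3579758 = 848290*(-1/1382762) + (2*(-893)*(-2845))*(1/3579758) = -424145/691381 + 5081170*(1/3579758) = -424145/691381 + 2540585/1789879 = 997343969430/1237488332899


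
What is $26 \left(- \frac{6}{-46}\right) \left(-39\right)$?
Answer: $- \frac{3042}{23} \approx -132.26$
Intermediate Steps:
$26 \left(- \frac{6}{-46}\right) \left(-39\right) = 26 \left(\left(-6\right) \left(- \frac{1}{46}\right)\right) \left(-39\right) = 26 \cdot \frac{3}{23} \left(-39\right) = \frac{78}{23} \left(-39\right) = - \frac{3042}{23}$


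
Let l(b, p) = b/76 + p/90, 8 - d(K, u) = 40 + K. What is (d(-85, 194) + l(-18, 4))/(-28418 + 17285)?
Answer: -73/15390 ≈ -0.0047433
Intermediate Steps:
d(K, u) = -32 - K (d(K, u) = 8 - (40 + K) = 8 + (-40 - K) = -32 - K)
l(b, p) = b/76 + p/90 (l(b, p) = b*(1/76) + p*(1/90) = b/76 + p/90)
(d(-85, 194) + l(-18, 4))/(-28418 + 17285) = ((-32 - 1*(-85)) + ((1/76)*(-18) + (1/90)*4))/(-28418 + 17285) = ((-32 + 85) + (-9/38 + 2/45))/(-11133) = (53 - 329/1710)*(-1/11133) = (90301/1710)*(-1/11133) = -73/15390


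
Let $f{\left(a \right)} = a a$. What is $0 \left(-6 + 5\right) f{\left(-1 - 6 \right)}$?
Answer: $0$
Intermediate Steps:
$f{\left(a \right)} = a^{2}$
$0 \left(-6 + 5\right) f{\left(-1 - 6 \right)} = 0 \left(-6 + 5\right) \left(-1 - 6\right)^{2} = 0 \left(- \left(-1 - 6\right)^{2}\right) = 0 \left(- \left(-7\right)^{2}\right) = 0 \left(\left(-1\right) 49\right) = 0 \left(-49\right) = 0$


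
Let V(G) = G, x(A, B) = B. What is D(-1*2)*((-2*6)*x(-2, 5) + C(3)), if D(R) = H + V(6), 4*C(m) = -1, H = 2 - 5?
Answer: -723/4 ≈ -180.75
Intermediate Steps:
H = -3
C(m) = -¼ (C(m) = (¼)*(-1) = -¼)
D(R) = 3 (D(R) = -3 + 6 = 3)
D(-1*2)*((-2*6)*x(-2, 5) + C(3)) = 3*(-2*6*5 - ¼) = 3*(-12*5 - ¼) = 3*(-60 - ¼) = 3*(-241/4) = -723/4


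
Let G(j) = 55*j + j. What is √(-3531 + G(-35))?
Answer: 17*I*√19 ≈ 74.101*I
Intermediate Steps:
G(j) = 56*j
√(-3531 + G(-35)) = √(-3531 + 56*(-35)) = √(-3531 - 1960) = √(-5491) = 17*I*√19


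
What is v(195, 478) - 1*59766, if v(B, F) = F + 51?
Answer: -59237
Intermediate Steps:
v(B, F) = 51 + F
v(195, 478) - 1*59766 = (51 + 478) - 1*59766 = 529 - 59766 = -59237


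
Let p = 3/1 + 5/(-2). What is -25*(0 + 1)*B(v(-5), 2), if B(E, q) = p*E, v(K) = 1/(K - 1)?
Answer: 25/12 ≈ 2.0833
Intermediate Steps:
v(K) = 1/(-1 + K)
p = ½ (p = 3*1 + 5*(-½) = 3 - 5/2 = ½ ≈ 0.50000)
B(E, q) = E/2
-25*(0 + 1)*B(v(-5), 2) = -25*(0 + 1)*1/(2*(-1 - 5)) = -25*(½)/(-6) = -25*(½)*(-⅙) = -25*(-1)/12 = -25*(-1/12) = 25/12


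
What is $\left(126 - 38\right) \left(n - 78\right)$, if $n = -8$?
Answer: $-7568$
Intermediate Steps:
$\left(126 - 38\right) \left(n - 78\right) = \left(126 - 38\right) \left(-8 - 78\right) = 88 \left(-8 - 78\right) = 88 \left(-86\right) = -7568$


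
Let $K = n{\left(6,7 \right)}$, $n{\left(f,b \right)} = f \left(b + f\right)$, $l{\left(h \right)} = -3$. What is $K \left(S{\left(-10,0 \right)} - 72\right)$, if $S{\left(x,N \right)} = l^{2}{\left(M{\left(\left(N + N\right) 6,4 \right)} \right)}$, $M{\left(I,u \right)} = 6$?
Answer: $-4914$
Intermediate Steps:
$S{\left(x,N \right)} = 9$ ($S{\left(x,N \right)} = \left(-3\right)^{2} = 9$)
$K = 78$ ($K = 6 \left(7 + 6\right) = 6 \cdot 13 = 78$)
$K \left(S{\left(-10,0 \right)} - 72\right) = 78 \left(9 - 72\right) = 78 \left(-63\right) = -4914$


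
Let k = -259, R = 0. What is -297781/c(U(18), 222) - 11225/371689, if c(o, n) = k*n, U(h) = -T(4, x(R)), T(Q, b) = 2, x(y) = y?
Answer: 110036507059/21371374122 ≈ 5.1488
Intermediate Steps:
U(h) = -2 (U(h) = -1*2 = -2)
c(o, n) = -259*n
-297781/c(U(18), 222) - 11225/371689 = -297781/((-259*222)) - 11225/371689 = -297781/(-57498) - 11225*1/371689 = -297781*(-1/57498) - 11225/371689 = 297781/57498 - 11225/371689 = 110036507059/21371374122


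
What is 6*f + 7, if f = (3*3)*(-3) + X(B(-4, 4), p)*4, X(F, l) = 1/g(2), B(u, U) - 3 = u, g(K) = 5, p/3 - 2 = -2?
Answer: -751/5 ≈ -150.20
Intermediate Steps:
p = 0 (p = 6 + 3*(-2) = 6 - 6 = 0)
B(u, U) = 3 + u
X(F, l) = ⅕ (X(F, l) = 1/5 = ⅕)
f = -131/5 (f = (3*3)*(-3) + (⅕)*4 = 9*(-3) + ⅘ = -27 + ⅘ = -131/5 ≈ -26.200)
6*f + 7 = 6*(-131/5) + 7 = -786/5 + 7 = -751/5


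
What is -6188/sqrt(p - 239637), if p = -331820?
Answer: 6188*I*sqrt(571457)/571457 ≈ 8.1857*I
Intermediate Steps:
-6188/sqrt(p - 239637) = -6188/sqrt(-331820 - 239637) = -6188*(-I*sqrt(571457)/571457) = -(-6188)*I*sqrt(571457)/571457 = 6188*I*sqrt(571457)/571457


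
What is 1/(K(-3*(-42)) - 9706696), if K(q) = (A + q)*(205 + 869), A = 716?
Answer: -1/8802388 ≈ -1.1361e-7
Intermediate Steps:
K(q) = 768984 + 1074*q (K(q) = (716 + q)*(205 + 869) = (716 + q)*1074 = 768984 + 1074*q)
1/(K(-3*(-42)) - 9706696) = 1/((768984 + 1074*(-3*(-42))) - 9706696) = 1/((768984 + 1074*126) - 9706696) = 1/((768984 + 135324) - 9706696) = 1/(904308 - 9706696) = 1/(-8802388) = -1/8802388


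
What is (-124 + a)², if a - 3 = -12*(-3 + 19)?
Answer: 97969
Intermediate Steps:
a = -189 (a = 3 - 12*(-3 + 19) = 3 - 12*16 = 3 - 192 = -189)
(-124 + a)² = (-124 - 189)² = (-313)² = 97969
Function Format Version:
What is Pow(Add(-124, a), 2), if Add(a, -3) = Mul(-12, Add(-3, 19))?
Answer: 97969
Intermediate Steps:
a = -189 (a = Add(3, Mul(-12, Add(-3, 19))) = Add(3, Mul(-12, 16)) = Add(3, -192) = -189)
Pow(Add(-124, a), 2) = Pow(Add(-124, -189), 2) = Pow(-313, 2) = 97969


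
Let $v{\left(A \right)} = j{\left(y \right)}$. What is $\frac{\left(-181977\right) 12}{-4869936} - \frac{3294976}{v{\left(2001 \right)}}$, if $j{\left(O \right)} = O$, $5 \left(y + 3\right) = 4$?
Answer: $\frac{2228656534129}{1488036} \approx 1.4977 \cdot 10^{6}$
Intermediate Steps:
$y = - \frac{11}{5}$ ($y = -3 + \frac{1}{5} \cdot 4 = -3 + \frac{4}{5} = - \frac{11}{5} \approx -2.2$)
$v{\left(A \right)} = - \frac{11}{5}$
$\frac{\left(-181977\right) 12}{-4869936} - \frac{3294976}{v{\left(2001 \right)}} = \frac{\left(-181977\right) 12}{-4869936} - \frac{3294976}{- \frac{11}{5}} = \left(-2183724\right) \left(- \frac{1}{4869936}\right) - - \frac{16474880}{11} = \frac{60659}{135276} + \frac{16474880}{11} = \frac{2228656534129}{1488036}$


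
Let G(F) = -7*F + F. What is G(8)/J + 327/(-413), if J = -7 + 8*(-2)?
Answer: 12303/9499 ≈ 1.2952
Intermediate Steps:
G(F) = -6*F
J = -23 (J = -7 - 16 = -23)
G(8)/J + 327/(-413) = -6*8/(-23) + 327/(-413) = -48*(-1/23) + 327*(-1/413) = 48/23 - 327/413 = 12303/9499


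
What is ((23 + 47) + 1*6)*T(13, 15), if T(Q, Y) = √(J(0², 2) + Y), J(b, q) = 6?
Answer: 76*√21 ≈ 348.28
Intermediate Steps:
T(Q, Y) = √(6 + Y)
((23 + 47) + 1*6)*T(13, 15) = ((23 + 47) + 1*6)*√(6 + 15) = (70 + 6)*√21 = 76*√21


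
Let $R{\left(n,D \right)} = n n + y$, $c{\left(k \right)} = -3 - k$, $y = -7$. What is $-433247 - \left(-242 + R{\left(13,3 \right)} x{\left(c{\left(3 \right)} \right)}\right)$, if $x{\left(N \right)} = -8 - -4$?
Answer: $-432357$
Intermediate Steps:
$R{\left(n,D \right)} = -7 + n^{2}$ ($R{\left(n,D \right)} = n n - 7 = n^{2} - 7 = -7 + n^{2}$)
$x{\left(N \right)} = -4$ ($x{\left(N \right)} = -8 + 4 = -4$)
$-433247 - \left(-242 + R{\left(13,3 \right)} x{\left(c{\left(3 \right)} \right)}\right) = -433247 - \left(-242 + \left(-7 + 13^{2}\right) \left(-4\right)\right) = -433247 - \left(-242 + \left(-7 + 169\right) \left(-4\right)\right) = -433247 - \left(-242 + 162 \left(-4\right)\right) = -433247 - \left(-242 - 648\right) = -433247 - -890 = -433247 + 890 = -432357$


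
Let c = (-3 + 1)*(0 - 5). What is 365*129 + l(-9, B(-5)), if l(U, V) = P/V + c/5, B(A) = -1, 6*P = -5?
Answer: 282527/6 ≈ 47088.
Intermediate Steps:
P = -⅚ (P = (⅙)*(-5) = -⅚ ≈ -0.83333)
c = 10 (c = -2*(-5) = 10)
l(U, V) = 2 - 5/(6*V) (l(U, V) = -5/(6*V) + 10/5 = -5/(6*V) + 10*(⅕) = -5/(6*V) + 2 = 2 - 5/(6*V))
365*129 + l(-9, B(-5)) = 365*129 + (2 - ⅚/(-1)) = 47085 + (2 - ⅚*(-1)) = 47085 + (2 + ⅚) = 47085 + 17/6 = 282527/6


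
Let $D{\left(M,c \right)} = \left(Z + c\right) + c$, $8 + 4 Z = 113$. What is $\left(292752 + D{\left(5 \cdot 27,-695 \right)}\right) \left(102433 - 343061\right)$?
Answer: $-70116171821$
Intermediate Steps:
$Z = \frac{105}{4}$ ($Z = -2 + \frac{1}{4} \cdot 113 = -2 + \frac{113}{4} = \frac{105}{4} \approx 26.25$)
$D{\left(M,c \right)} = \frac{105}{4} + 2 c$ ($D{\left(M,c \right)} = \left(\frac{105}{4} + c\right) + c = \frac{105}{4} + 2 c$)
$\left(292752 + D{\left(5 \cdot 27,-695 \right)}\right) \left(102433 - 343061\right) = \left(292752 + \left(\frac{105}{4} + 2 \left(-695\right)\right)\right) \left(102433 - 343061\right) = \left(292752 + \left(\frac{105}{4} - 1390\right)\right) \left(-240628\right) = \left(292752 - \frac{5455}{4}\right) \left(-240628\right) = \frac{1165553}{4} \left(-240628\right) = -70116171821$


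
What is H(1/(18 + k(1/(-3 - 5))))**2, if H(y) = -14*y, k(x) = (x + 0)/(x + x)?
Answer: 784/1369 ≈ 0.57268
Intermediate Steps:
k(x) = 1/2 (k(x) = x/((2*x)) = x*(1/(2*x)) = 1/2)
H(1/(18 + k(1/(-3 - 5))))**2 = (-14/(18 + 1/2))**2 = (-14/37/2)**2 = (-14*2/37)**2 = (-28/37)**2 = 784/1369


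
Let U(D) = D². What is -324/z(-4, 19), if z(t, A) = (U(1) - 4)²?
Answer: -36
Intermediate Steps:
z(t, A) = 9 (z(t, A) = (1² - 4)² = (1 - 4)² = (-3)² = 9)
-324/z(-4, 19) = -324/9 = -324*⅑ = -36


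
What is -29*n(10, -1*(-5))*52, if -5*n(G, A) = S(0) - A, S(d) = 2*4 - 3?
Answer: 0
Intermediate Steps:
S(d) = 5 (S(d) = 8 - 3 = 5)
n(G, A) = -1 + A/5 (n(G, A) = -(5 - A)/5 = -1 + A/5)
-29*n(10, -1*(-5))*52 = -29*(-1 + (-1*(-5))/5)*52 = -29*(-1 + (⅕)*5)*52 = -29*(-1 + 1)*52 = -29*0*52 = 0*52 = 0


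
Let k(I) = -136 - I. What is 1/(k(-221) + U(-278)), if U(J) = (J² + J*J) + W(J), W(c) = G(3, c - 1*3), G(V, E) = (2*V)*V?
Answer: 1/154671 ≈ 6.4653e-6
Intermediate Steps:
G(V, E) = 2*V²
W(c) = 18 (W(c) = 2*3² = 2*9 = 18)
U(J) = 18 + 2*J² (U(J) = (J² + J*J) + 18 = (J² + J²) + 18 = 2*J² + 18 = 18 + 2*J²)
1/(k(-221) + U(-278)) = 1/((-136 - 1*(-221)) + (18 + 2*(-278)²)) = 1/((-136 + 221) + (18 + 2*77284)) = 1/(85 + (18 + 154568)) = 1/(85 + 154586) = 1/154671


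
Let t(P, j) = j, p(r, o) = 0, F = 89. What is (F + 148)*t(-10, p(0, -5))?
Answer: 0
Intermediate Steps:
(F + 148)*t(-10, p(0, -5)) = (89 + 148)*0 = 237*0 = 0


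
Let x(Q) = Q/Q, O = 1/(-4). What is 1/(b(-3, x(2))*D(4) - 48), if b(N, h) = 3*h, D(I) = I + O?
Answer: -4/147 ≈ -0.027211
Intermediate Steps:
O = -¼ ≈ -0.25000
D(I) = -¼ + I (D(I) = I - ¼ = -¼ + I)
x(Q) = 1
1/(b(-3, x(2))*D(4) - 48) = 1/((3*1)*(-¼ + 4) - 48) = 1/(3*(15/4) - 48) = 1/(45/4 - 48) = 1/(-147/4) = -4/147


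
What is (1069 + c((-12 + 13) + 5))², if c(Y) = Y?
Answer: 1155625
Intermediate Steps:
(1069 + c((-12 + 13) + 5))² = (1069 + ((-12 + 13) + 5))² = (1069 + (1 + 5))² = (1069 + 6)² = 1075² = 1155625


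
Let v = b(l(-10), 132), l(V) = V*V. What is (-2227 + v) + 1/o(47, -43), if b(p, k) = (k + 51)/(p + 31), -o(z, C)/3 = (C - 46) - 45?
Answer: -117204577/52662 ≈ -2225.6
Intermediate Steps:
l(V) = V²
o(z, C) = 273 - 3*C (o(z, C) = -3*((C - 46) - 45) = -3*((-46 + C) - 45) = -3*(-91 + C) = 273 - 3*C)
b(p, k) = (51 + k)/(31 + p)
v = 183/131 (v = (51 + 132)/(31 + (-10)²) = 183/(31 + 100) = 183/131 ≈ 1.3969)
(-2227 + v) + 1/o(47, -43) = (-2227 + 183/131) + 1/(273 - 3*(-43)) = -291554/131 + 1/(273 + 129) = -291554/131 + 1/402 = -117204577/52662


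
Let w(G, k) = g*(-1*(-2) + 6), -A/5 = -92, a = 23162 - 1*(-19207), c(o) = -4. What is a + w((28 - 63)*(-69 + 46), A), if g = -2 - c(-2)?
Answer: 42385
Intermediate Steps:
a = 42369 (a = 23162 + 19207 = 42369)
g = 2 (g = -2 - 1*(-4) = -2 + 4 = 2)
A = 460 (A = -5*(-92) = 460)
w(G, k) = 16 (w(G, k) = 2*(-1*(-2) + 6) = 2*(2 + 6) = 2*8 = 16)
a + w((28 - 63)*(-69 + 46), A) = 42369 + 16 = 42385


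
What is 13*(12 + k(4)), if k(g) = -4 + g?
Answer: 156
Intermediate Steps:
13*(12 + k(4)) = 13*(12 + (-4 + 4)) = 13*(12 + 0) = 13*12 = 156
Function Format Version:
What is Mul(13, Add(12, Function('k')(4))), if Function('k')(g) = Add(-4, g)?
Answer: 156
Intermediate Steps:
Mul(13, Add(12, Function('k')(4))) = Mul(13, Add(12, Add(-4, 4))) = Mul(13, Add(12, 0)) = Mul(13, 12) = 156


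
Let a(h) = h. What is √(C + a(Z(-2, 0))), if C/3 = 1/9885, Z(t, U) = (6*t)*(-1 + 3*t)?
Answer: √911993395/3295 ≈ 9.1652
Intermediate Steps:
Z(t, U) = 6*t*(-1 + 3*t)
C = 1/3295 (C = 3/9885 = 3*(1/9885) = 1/3295 ≈ 0.00030349)
√(C + a(Z(-2, 0))) = √(1/3295 + 6*(-2)*(-1 + 3*(-2))) = √(1/3295 + 6*(-2)*(-1 - 6)) = √(1/3295 + 6*(-2)*(-7)) = √(1/3295 + 84) = √(276781/3295) = √911993395/3295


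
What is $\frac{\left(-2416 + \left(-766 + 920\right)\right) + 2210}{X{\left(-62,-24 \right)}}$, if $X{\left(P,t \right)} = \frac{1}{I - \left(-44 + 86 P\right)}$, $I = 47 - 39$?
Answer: $-279968$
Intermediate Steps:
$I = 8$ ($I = 47 - 39 = 8$)
$X{\left(P,t \right)} = \frac{1}{52 - 86 P}$ ($X{\left(P,t \right)} = \frac{1}{8 - \left(-44 + 86 P\right)} = \frac{1}{52 - 86 P}$)
$\frac{\left(-2416 + \left(-766 + 920\right)\right) + 2210}{X{\left(-62,-24 \right)}} = \frac{\left(-2416 + \left(-766 + 920\right)\right) + 2210}{\frac{1}{2} \frac{1}{26 - -2666}} = \frac{\left(-2416 + 154\right) + 2210}{\frac{1}{2} \frac{1}{26 + 2666}} = \frac{-2262 + 2210}{\frac{1}{2} \cdot \frac{1}{2692}} = - \frac{52}{\frac{1}{2} \cdot \frac{1}{2692}} = - 52 \frac{1}{\frac{1}{5384}} = \left(-52\right) 5384 = -279968$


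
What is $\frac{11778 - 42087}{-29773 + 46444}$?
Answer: $- \frac{10103}{5557} \approx -1.8181$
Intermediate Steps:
$\frac{11778 - 42087}{-29773 + 46444} = - \frac{30309}{16671} = \left(-30309\right) \frac{1}{16671} = - \frac{10103}{5557}$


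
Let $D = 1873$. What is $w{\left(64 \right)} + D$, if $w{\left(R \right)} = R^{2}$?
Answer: $5969$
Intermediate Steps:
$w{\left(64 \right)} + D = 64^{2} + 1873 = 4096 + 1873 = 5969$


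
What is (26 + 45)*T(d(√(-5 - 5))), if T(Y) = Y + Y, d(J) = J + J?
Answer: 284*I*√10 ≈ 898.09*I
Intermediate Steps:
d(J) = 2*J
T(Y) = 2*Y
(26 + 45)*T(d(√(-5 - 5))) = (26 + 45)*(2*(2*√(-5 - 5))) = 71*(2*(2*√(-10))) = 71*(2*(2*(I*√10))) = 71*(2*(2*I*√10)) = 71*(4*I*√10) = 284*I*√10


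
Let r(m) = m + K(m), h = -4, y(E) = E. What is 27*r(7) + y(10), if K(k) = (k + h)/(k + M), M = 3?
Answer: 2071/10 ≈ 207.10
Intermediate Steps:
K(k) = (-4 + k)/(3 + k) (K(k) = (k - 4)/(k + 3) = (-4 + k)/(3 + k))
r(m) = m + (-4 + m)/(3 + m)
27*r(7) + y(10) = 27*((-4 + 7 + 7*(3 + 7))/(3 + 7)) + 10 = 27*((-4 + 7 + 7*10)/10) + 10 = 27*((-4 + 7 + 70)/10) + 10 = 27*((⅒)*73) + 10 = 27*(73/10) + 10 = 1971/10 + 10 = 2071/10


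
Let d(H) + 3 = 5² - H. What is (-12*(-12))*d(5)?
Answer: 2448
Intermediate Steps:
d(H) = 22 - H (d(H) = -3 + (5² - H) = -3 + (25 - H) = 22 - H)
(-12*(-12))*d(5) = (-12*(-12))*(22 - 1*5) = 144*(22 - 5) = 144*17 = 2448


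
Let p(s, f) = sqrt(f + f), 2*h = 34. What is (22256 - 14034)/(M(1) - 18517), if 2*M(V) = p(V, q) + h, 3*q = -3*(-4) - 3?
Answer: -202902516/456752761 - 16444*sqrt(6)/1370258283 ≈ -0.44426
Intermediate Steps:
h = 17 (h = (1/2)*34 = 17)
q = 3 (q = (-3*(-4) - 3)/3 = (12 - 3)/3 = (1/3)*9 = 3)
p(s, f) = sqrt(2)*sqrt(f) (p(s, f) = sqrt(2*f) = sqrt(2)*sqrt(f))
M(V) = 17/2 + sqrt(6)/2 (M(V) = (sqrt(2)*sqrt(3) + 17)/2 = (sqrt(6) + 17)/2 = (17 + sqrt(6))/2 = 17/2 + sqrt(6)/2)
(22256 - 14034)/(M(1) - 18517) = (22256 - 14034)/((17/2 + sqrt(6)/2) - 18517) = 8222/(-37017/2 + sqrt(6)/2)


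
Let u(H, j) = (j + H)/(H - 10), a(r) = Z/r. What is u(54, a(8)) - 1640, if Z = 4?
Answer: -144211/88 ≈ -1638.8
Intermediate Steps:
a(r) = 4/r
u(H, j) = (H + j)/(-10 + H)
u(54, a(8)) - 1640 = (54 + 4/8)/(-10 + 54) - 1640 = (54 + 4*(⅛))/44 - 1640 = (54 + ½)/44 - 1640 = (1/44)*(109/2) - 1640 = 109/88 - 1640 = -144211/88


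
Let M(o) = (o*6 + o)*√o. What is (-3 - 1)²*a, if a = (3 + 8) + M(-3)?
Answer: 176 - 336*I*√3 ≈ 176.0 - 581.97*I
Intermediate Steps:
M(o) = 7*o^(3/2) (M(o) = (6*o + o)*√o = (7*o)*√o = 7*o^(3/2))
a = 11 - 21*I*√3 (a = (3 + 8) + 7*(-3)^(3/2) = 11 + 7*(-3*I*√3) = 11 - 21*I*√3 ≈ 11.0 - 36.373*I)
(-3 - 1)²*a = (-3 - 1)²*(11 - 21*I*√3) = (-4)²*(11 - 21*I*√3) = 16*(11 - 21*I*√3) = 176 - 336*I*√3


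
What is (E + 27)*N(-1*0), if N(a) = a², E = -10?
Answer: 0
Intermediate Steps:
(E + 27)*N(-1*0) = (-10 + 27)*(-1*0)² = 17*0² = 17*0 = 0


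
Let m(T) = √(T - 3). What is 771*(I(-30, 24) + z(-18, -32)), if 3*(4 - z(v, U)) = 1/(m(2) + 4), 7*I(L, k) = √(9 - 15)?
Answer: 51400/17 + 257*I/17 + 771*I*√6/7 ≈ 3023.5 + 284.91*I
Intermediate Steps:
m(T) = √(-3 + T)
I(L, k) = I*√6/7 (I(L, k) = √(9 - 15)/7 = √(-6)/7 = (I*√6)/7 = I*√6/7)
z(v, U) = 4 - (4 - I)/51 (z(v, U) = 4 - 1/(3*(√(-3 + 2) + 4)) = 4 - 1/(3*(√(-1) + 4)) = 4 - 1/(3*(I + 4)) = 4 - (4 - I)/17/3 = 4 - (4 - I)/51)
771*(I(-30, 24) + z(-18, -32)) = 771*(I*√6/7 + (200/51 + I/51)) = 771*(200/51 + I/51 + I*√6/7) = 51400/17 + 257*I/17 + 771*I*√6/7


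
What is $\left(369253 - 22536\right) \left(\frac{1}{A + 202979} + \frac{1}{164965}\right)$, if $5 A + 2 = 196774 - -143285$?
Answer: $\frac{755765742109}{223519656680} \approx 3.3812$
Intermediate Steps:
$A = \frac{340057}{5}$ ($A = - \frac{2}{5} + \frac{196774 - -143285}{5} = - \frac{2}{5} + \frac{196774 + 143285}{5} = - \frac{2}{5} + \frac{1}{5} \cdot 340059 = - \frac{2}{5} + \frac{340059}{5} = \frac{340057}{5} \approx 68011.0$)
$\left(369253 - 22536\right) \left(\frac{1}{A + 202979} + \frac{1}{164965}\right) = \left(369253 - 22536\right) \left(\frac{1}{\frac{340057}{5} + 202979} + \frac{1}{164965}\right) = 346717 \left(\frac{1}{\frac{1354952}{5}} + \frac{1}{164965}\right) = 346717 \left(\frac{5}{1354952} + \frac{1}{164965}\right) = 346717 \cdot \frac{2179777}{223519656680} = \frac{755765742109}{223519656680}$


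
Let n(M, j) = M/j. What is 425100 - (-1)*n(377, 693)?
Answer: 294594677/693 ≈ 4.2510e+5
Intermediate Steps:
425100 - (-1)*n(377, 693) = 425100 - (-1)*377/693 = 425100 - 1*(-377/693) = 425100 + 377/693 = 294594677/693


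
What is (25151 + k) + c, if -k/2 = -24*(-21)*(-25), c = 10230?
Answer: 60581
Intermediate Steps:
k = 25200 (k = -2*(-24*(-21))*(-25) = -1008*(-25) = -2*(-12600) = 25200)
(25151 + k) + c = (25151 + 25200) + 10230 = 50351 + 10230 = 60581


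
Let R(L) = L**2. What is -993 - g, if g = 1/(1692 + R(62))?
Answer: -5497249/5536 ≈ -993.00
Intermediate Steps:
g = 1/5536 (g = 1/(1692 + 62**2) = 1/(1692 + 3844) = 1/5536 ≈ 0.00018064)
-993 - g = -993 - 1*1/5536 = -993 - 1/5536 = -5497249/5536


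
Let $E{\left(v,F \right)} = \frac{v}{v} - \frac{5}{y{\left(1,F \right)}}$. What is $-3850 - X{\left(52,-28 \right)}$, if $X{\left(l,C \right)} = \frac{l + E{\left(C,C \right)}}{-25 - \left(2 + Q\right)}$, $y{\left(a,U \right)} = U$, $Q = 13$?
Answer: $- \frac{4310511}{1120} \approx -3848.7$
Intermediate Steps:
$E{\left(v,F \right)} = 1 - \frac{5}{F}$ ($E{\left(v,F \right)} = \frac{v}{v} - \frac{5}{F} = 1 - \frac{5}{F}$)
$X{\left(l,C \right)} = - \frac{l}{40} - \frac{-5 + C}{40 C}$ ($X{\left(l,C \right)} = \frac{l + \frac{-5 + C}{C}}{-25 - 15} = \frac{l + \frac{-5 + C}{C}}{-40} = \left(l + \frac{-5 + C}{C}\right) \left(- \frac{1}{40}\right) = - \frac{l}{40} - \frac{-5 + C}{40 C}$)
$-3850 - X{\left(52,-28 \right)} = -3850 - \frac{5 - - 28 \left(1 + 52\right)}{40 \left(-28\right)} = -3850 - \frac{1}{40} \left(- \frac{1}{28}\right) \left(5 - \left(-28\right) 53\right) = -3850 - \frac{1}{40} \left(- \frac{1}{28}\right) \left(5 + 1484\right) = -3850 - \frac{1}{40} \left(- \frac{1}{28}\right) 1489 = -3850 - - \frac{1489}{1120} = -3850 + \frac{1489}{1120} = - \frac{4310511}{1120}$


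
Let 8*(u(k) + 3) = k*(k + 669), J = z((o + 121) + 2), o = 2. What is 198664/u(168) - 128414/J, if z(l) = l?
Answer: -1115957318/1098375 ≈ -1016.0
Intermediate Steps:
J = 125 (J = (2 + 121) + 2 = 123 + 2 = 125)
u(k) = -3 + k*(669 + k)/8 (u(k) = -3 + (k*(k + 669))/8 = -3 + (k*(669 + k))/8 = -3 + k*(669 + k)/8)
198664/u(168) - 128414/J = 198664/(-3 + (⅛)*168² + (669/8)*168) - 128414/125 = 198664/(-3 + (⅛)*28224 + 14049) - 128414*1/125 = 198664/(-3 + 3528 + 14049) - 128414/125 = 198664/17574 - 128414/125 = 198664*(1/17574) - 128414/125 = 99332/8787 - 128414/125 = -1115957318/1098375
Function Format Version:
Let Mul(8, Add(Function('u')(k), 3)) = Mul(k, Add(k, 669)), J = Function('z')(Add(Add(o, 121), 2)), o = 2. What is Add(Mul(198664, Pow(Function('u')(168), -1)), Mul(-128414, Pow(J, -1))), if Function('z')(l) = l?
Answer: Rational(-1115957318, 1098375) ≈ -1016.0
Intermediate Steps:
J = 125 (J = Add(Add(2, 121), 2) = Add(123, 2) = 125)
Function('u')(k) = Add(-3, Mul(Rational(1, 8), k, Add(669, k))) (Function('u')(k) = Add(-3, Mul(Rational(1, 8), Mul(k, Add(k, 669)))) = Add(-3, Mul(Rational(1, 8), Mul(k, Add(669, k)))) = Add(-3, Mul(Rational(1, 8), k, Add(669, k))))
Add(Mul(198664, Pow(Function('u')(168), -1)), Mul(-128414, Pow(J, -1))) = Add(Mul(198664, Pow(Add(-3, Mul(Rational(1, 8), Pow(168, 2)), Mul(Rational(669, 8), 168)), -1)), Mul(-128414, Pow(125, -1))) = Add(Mul(198664, Pow(Add(-3, Mul(Rational(1, 8), 28224), 14049), -1)), Mul(-128414, Rational(1, 125))) = Add(Mul(198664, Pow(Add(-3, 3528, 14049), -1)), Rational(-128414, 125)) = Add(Mul(198664, Pow(17574, -1)), Rational(-128414, 125)) = Add(Mul(198664, Rational(1, 17574)), Rational(-128414, 125)) = Add(Rational(99332, 8787), Rational(-128414, 125)) = Rational(-1115957318, 1098375)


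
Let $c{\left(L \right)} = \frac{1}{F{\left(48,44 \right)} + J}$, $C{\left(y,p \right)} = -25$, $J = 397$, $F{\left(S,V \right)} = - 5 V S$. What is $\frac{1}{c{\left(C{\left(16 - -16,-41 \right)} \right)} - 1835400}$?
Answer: $- \frac{10163}{18653170201} \approx -5.4484 \cdot 10^{-7}$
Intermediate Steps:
$F{\left(S,V \right)} = - 5 S V$
$c{\left(L \right)} = - \frac{1}{10163}$ ($c{\left(L \right)} = \frac{1}{\left(-5\right) 48 \cdot 44 + 397} = \frac{1}{-10560 + 397} = \frac{1}{-10163} = - \frac{1}{10163}$)
$\frac{1}{c{\left(C{\left(16 - -16,-41 \right)} \right)} - 1835400} = \frac{1}{- \frac{1}{10163} - 1835400} = \frac{1}{- \frac{18653170201}{10163}} = - \frac{10163}{18653170201}$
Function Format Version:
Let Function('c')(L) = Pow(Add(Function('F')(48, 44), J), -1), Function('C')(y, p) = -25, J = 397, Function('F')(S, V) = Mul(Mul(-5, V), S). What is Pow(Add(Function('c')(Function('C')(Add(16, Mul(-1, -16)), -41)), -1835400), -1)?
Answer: Rational(-10163, 18653170201) ≈ -5.4484e-7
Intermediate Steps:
Function('F')(S, V) = Mul(-5, S, V)
Function('c')(L) = Rational(-1, 10163) (Function('c')(L) = Pow(Add(Mul(-5, 48, 44), 397), -1) = Pow(Add(-10560, 397), -1) = Pow(-10163, -1) = Rational(-1, 10163))
Pow(Add(Function('c')(Function('C')(Add(16, Mul(-1, -16)), -41)), -1835400), -1) = Pow(Add(Rational(-1, 10163), -1835400), -1) = Pow(Rational(-18653170201, 10163), -1) = Rational(-10163, 18653170201)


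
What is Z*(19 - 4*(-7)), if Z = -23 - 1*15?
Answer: -1786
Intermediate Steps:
Z = -38 (Z = -23 - 15 = -38)
Z*(19 - 4*(-7)) = -38*(19 - 4*(-7)) = -38*(19 + 28) = -38*47 = -1786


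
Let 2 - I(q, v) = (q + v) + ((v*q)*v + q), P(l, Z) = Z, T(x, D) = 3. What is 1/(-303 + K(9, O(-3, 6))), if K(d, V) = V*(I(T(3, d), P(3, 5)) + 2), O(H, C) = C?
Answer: -1/795 ≈ -0.0012579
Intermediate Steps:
I(q, v) = 2 - v - 2*q - q*v**2 (I(q, v) = 2 - ((q + v) + ((v*q)*v + q)) = 2 - ((q + v) + ((q*v)*v + q)) = 2 - ((q + v) + (q*v**2 + q)) = 2 - ((q + v) + (q + q*v**2)) = 2 - (v + 2*q + q*v**2) = 2 + (-v - 2*q - q*v**2) = 2 - v - 2*q - q*v**2)
K(d, V) = -82*V (K(d, V) = V*((2 - 1*5 - 2*3 - 1*3*5**2) + 2) = V*((2 - 5 - 6 - 1*3*25) + 2) = V*((2 - 5 - 6 - 75) + 2) = V*(-84 + 2) = V*(-82) = -82*V)
1/(-303 + K(9, O(-3, 6))) = 1/(-303 - 82*6) = 1/(-303 - 492) = 1/(-795) = -1/795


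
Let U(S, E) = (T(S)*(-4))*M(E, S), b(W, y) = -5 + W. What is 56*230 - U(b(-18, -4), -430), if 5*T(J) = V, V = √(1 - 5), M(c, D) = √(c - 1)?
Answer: 12880 - 8*√431/5 ≈ 12847.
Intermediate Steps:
M(c, D) = √(-1 + c)
V = 2*I (V = √(-4) = 2*I ≈ 2.0*I)
T(J) = 2*I/5 (T(J) = (2*I)/5 = 2*I/5)
U(S, E) = -8*I*√(-1 + E)/5 (U(S, E) = ((2*I/5)*(-4))*√(-1 + E) = (-8*I/5)*√(-1 + E) = -8*I*√(-1 + E)/5)
56*230 - U(b(-18, -4), -430) = 56*230 - (-8)*I*√(-1 - 430)/5 = 12880 - (-8)*I*√(-431)/5 = 12880 - (-8)*I*I*√431/5 = 12880 - 8*√431/5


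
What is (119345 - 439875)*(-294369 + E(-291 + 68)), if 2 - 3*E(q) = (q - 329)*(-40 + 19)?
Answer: 286777229410/3 ≈ 9.5592e+10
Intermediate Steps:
E(q) = -6907/3 + 7*q (E(q) = 2/3 - (q - 329)*(-40 + 19)/3 = 2/3 - (-329 + q)*(-21)/3 = 2/3 - (6909 - 21*q)/3 = 2/3 + (-2303 + 7*q) = -6907/3 + 7*q)
(119345 - 439875)*(-294369 + E(-291 + 68)) = (119345 - 439875)*(-294369 + (-6907/3 + 7*(-291 + 68))) = -320530*(-294369 + (-6907/3 + 7*(-223))) = -320530*(-294369 + (-6907/3 - 1561)) = -320530*(-294369 - 11590/3) = -320530*(-894697/3) = 286777229410/3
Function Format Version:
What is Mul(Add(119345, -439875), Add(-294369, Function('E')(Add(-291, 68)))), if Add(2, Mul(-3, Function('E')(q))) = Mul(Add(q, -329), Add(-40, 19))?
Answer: Rational(286777229410, 3) ≈ 9.5592e+10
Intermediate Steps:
Function('E')(q) = Add(Rational(-6907, 3), Mul(7, q)) (Function('E')(q) = Add(Rational(2, 3), Mul(Rational(-1, 3), Mul(Add(q, -329), Add(-40, 19)))) = Add(Rational(2, 3), Mul(Rational(-1, 3), Mul(Add(-329, q), -21))) = Add(Rational(2, 3), Mul(Rational(-1, 3), Add(6909, Mul(-21, q)))) = Add(Rational(2, 3), Add(-2303, Mul(7, q))) = Add(Rational(-6907, 3), Mul(7, q)))
Mul(Add(119345, -439875), Add(-294369, Function('E')(Add(-291, 68)))) = Mul(Add(119345, -439875), Add(-294369, Add(Rational(-6907, 3), Mul(7, Add(-291, 68))))) = Mul(-320530, Add(-294369, Add(Rational(-6907, 3), Mul(7, -223)))) = Mul(-320530, Add(-294369, Add(Rational(-6907, 3), -1561))) = Mul(-320530, Add(-294369, Rational(-11590, 3))) = Mul(-320530, Rational(-894697, 3)) = Rational(286777229410, 3)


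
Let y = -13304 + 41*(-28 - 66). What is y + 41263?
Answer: 24105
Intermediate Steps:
y = -17158 (y = -13304 + 41*(-94) = -13304 - 3854 = -17158)
y + 41263 = -17158 + 41263 = 24105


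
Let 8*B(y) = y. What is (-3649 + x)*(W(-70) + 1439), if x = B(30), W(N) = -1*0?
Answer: -20982059/4 ≈ -5.2455e+6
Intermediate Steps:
W(N) = 0
B(y) = y/8
x = 15/4 (x = (⅛)*30 = 15/4 ≈ 3.7500)
(-3649 + x)*(W(-70) + 1439) = (-3649 + 15/4)*(0 + 1439) = -14581/4*1439 = -20982059/4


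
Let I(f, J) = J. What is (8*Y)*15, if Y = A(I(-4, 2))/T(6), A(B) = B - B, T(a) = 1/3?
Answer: 0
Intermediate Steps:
T(a) = 1/3
A(B) = 0
Y = 0 (Y = 0/(1/3) = 0*3 = 0)
(8*Y)*15 = (8*0)*15 = 0*15 = 0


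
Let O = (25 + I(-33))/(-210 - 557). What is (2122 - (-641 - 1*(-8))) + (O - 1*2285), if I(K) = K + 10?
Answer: 360488/767 ≈ 470.00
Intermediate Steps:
I(K) = 10 + K
O = -2/767 (O = (25 + (10 - 33))/(-210 - 557) = (25 - 23)/(-767) = 2*(-1/767) = -2/767 ≈ -0.0026076)
(2122 - (-641 - 1*(-8))) + (O - 1*2285) = (2122 - (-641 - 1*(-8))) + (-2/767 - 1*2285) = (2122 - (-641 + 8)) + (-2/767 - 2285) = (2122 - 1*(-633)) - 1752597/767 = (2122 + 633) - 1752597/767 = 2755 - 1752597/767 = 360488/767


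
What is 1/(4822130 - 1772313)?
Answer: 1/3049817 ≈ 3.2789e-7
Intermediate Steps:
1/(4822130 - 1772313) = 1/3049817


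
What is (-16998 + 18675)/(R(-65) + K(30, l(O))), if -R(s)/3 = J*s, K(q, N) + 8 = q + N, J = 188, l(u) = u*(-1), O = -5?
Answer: 559/12229 ≈ 0.045711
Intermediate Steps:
l(u) = -u
K(q, N) = -8 + N + q (K(q, N) = -8 + (q + N) = -8 + (N + q) = -8 + N + q)
R(s) = -564*s
(-16998 + 18675)/(R(-65) + K(30, l(O))) = (-16998 + 18675)/(-564*(-65) + (-8 - 1*(-5) + 30)) = 1677/(36660 + (-8 + 5 + 30)) = 1677/(36660 + 27) = 1677/36687 = 1677*(1/36687) = 559/12229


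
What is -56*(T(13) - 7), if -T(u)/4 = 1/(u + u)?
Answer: 5208/13 ≈ 400.62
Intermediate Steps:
T(u) = -2/u (T(u) = -4/(u + u) = -4*1/(2*u) = -2/u)
-56*(T(13) - 7) = -56*(-2/13 - 7) = -56*(-93/13) = 5208/13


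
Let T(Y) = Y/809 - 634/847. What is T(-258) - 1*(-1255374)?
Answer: 860210406970/685223 ≈ 1.2554e+6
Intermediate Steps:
T(Y) = -634/847 + Y/809 (T(Y) = Y*(1/809) - 634*1/847 = Y/809 - 634/847 = -634/847 + Y/809)
T(-258) - 1*(-1255374) = (-634/847 + (1/809)*(-258)) - 1*(-1255374) = (-634/847 - 258/809) + 1255374 = -731432/685223 + 1255374 = 860210406970/685223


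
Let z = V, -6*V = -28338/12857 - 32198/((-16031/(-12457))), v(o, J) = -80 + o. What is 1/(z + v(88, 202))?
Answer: 1581411/6607631678 ≈ 0.00023933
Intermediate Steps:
V = 6594980390/1581411 (V = -(-28338/12857 - 32198/((-16031/(-12457))))/6 = -(-28338*1/12857 - 32198/((-16031*(-1/12457))))/6 = -(-28338/12857 - 32198/16031/12457)/6 = -(-28338/12857 - 32198*12457/16031)/6 = -(-28338/12857 - 23593558/943)/6 = -1/6*(-13189960780/527137) = 6594980390/1581411 ≈ 4170.3)
z = 6594980390/1581411 ≈ 4170.3
1/(z + v(88, 202)) = 1/(6594980390/1581411 + (-80 + 88)) = 1/(6594980390/1581411 + 8) = 1/(6607631678/1581411) = 1581411/6607631678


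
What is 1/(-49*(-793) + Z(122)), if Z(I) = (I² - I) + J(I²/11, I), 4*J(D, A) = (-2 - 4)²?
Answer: 1/53628 ≈ 1.8647e-5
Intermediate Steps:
J(D, A) = 9 (J(D, A) = (-2 - 4)²/4 = (¼)*(-6)² = (¼)*36 = 9)
Z(I) = 9 + I² - I (Z(I) = (I² - I) + 9 = 9 + I² - I)
1/(-49*(-793) + Z(122)) = 1/(-49*(-793) + (9 + 122² - 1*122)) = 1/(38857 + (9 + 14884 - 122)) = 1/(38857 + 14771) = 1/53628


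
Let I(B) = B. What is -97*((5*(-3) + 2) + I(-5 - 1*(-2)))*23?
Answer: 35696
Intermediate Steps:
-97*((5*(-3) + 2) + I(-5 - 1*(-2)))*23 = -97*((5*(-3) + 2) + (-5 - 1*(-2)))*23 = -97*((-15 + 2) + (-5 + 2))*23 = -97*(-13 - 3)*23 = -97*(-16)*23 = 1552*23 = 35696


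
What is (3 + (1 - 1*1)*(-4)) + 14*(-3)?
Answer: -39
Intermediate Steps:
(3 + (1 - 1*1)*(-4)) + 14*(-3) = (3 + (1 - 1)*(-4)) - 42 = (3 + 0*(-4)) - 42 = (3 + 0) - 42 = 3 - 42 = -39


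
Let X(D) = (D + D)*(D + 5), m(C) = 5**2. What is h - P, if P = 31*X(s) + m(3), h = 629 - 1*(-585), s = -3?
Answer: 1561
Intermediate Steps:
m(C) = 25
X(D) = 2*D*(5 + D) (X(D) = (2*D)*(5 + D) = 2*D*(5 + D))
h = 1214 (h = 629 + 585 = 1214)
P = -347 (P = 31*(2*(-3)*(5 - 3)) + 25 = 31*(2*(-3)*2) + 25 = 31*(-12) + 25 = -372 + 25 = -347)
h - P = 1214 - 1*(-347) = 1214 + 347 = 1561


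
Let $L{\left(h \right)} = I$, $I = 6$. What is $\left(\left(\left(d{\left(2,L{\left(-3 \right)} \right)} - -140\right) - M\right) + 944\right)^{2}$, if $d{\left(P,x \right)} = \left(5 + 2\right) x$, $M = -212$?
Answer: $1790244$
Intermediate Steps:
$L{\left(h \right)} = 6$
$d{\left(P,x \right)} = 7 x$
$\left(\left(\left(d{\left(2,L{\left(-3 \right)} \right)} - -140\right) - M\right) + 944\right)^{2} = \left(\left(\left(7 \cdot 6 - -140\right) - -212\right) + 944\right)^{2} = \left(\left(\left(42 + 140\right) + 212\right) + 944\right)^{2} = \left(\left(182 + 212\right) + 944\right)^{2} = \left(394 + 944\right)^{2} = 1338^{2} = 1790244$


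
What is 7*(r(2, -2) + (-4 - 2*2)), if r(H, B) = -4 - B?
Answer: -70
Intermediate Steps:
7*(r(2, -2) + (-4 - 2*2)) = 7*((-4 - 1*(-2)) + (-4 - 2*2)) = 7*((-4 + 2) + (-4 - 4)) = 7*(-2 - 8) = 7*(-10) = -70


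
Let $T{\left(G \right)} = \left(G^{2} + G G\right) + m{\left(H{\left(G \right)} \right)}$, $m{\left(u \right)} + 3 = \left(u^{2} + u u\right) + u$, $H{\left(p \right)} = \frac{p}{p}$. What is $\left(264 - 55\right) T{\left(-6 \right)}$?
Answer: $15048$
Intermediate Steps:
$H{\left(p \right)} = 1$
$m{\left(u \right)} = -3 + u + 2 u^{2}$ ($m{\left(u \right)} = -3 + \left(\left(u^{2} + u u\right) + u\right) = -3 + \left(\left(u^{2} + u^{2}\right) + u\right) = -3 + \left(2 u^{2} + u\right) = -3 + \left(u + 2 u^{2}\right) = -3 + u + 2 u^{2}$)
$T{\left(G \right)} = 2 G^{2}$ ($T{\left(G \right)} = \left(G^{2} + G G\right) + \left(-3 + 1 + 2 \cdot 1^{2}\right) = \left(G^{2} + G^{2}\right) + \left(-3 + 1 + 2 \cdot 1\right) = 2 G^{2} + \left(-3 + 1 + 2\right) = 2 G^{2} + 0 = 2 G^{2}$)
$\left(264 - 55\right) T{\left(-6 \right)} = \left(264 - 55\right) 2 \left(-6\right)^{2} = 209 \cdot 2 \cdot 36 = 209 \cdot 72 = 15048$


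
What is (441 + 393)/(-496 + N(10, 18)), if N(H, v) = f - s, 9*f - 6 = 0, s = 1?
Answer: -2502/1489 ≈ -1.6803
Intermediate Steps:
f = ⅔ (f = ⅔ + (⅑)*0 = ⅔ + 0 = ⅔ ≈ 0.66667)
N(H, v) = -⅓ (N(H, v) = ⅔ - 1*1 = ⅔ - 1 = -⅓)
(441 + 393)/(-496 + N(10, 18)) = (441 + 393)/(-496 - ⅓) = 834/(-1489/3) = 834*(-3/1489) = -2502/1489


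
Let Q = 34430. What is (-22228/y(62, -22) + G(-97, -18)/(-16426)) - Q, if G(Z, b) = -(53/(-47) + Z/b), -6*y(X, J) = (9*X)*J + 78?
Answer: -973003656492563/28251373068 ≈ -34441.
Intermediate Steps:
y(X, J) = -13 - 3*J*X/2 (y(X, J) = -((9*X)*J + 78)/6 = -(9*J*X + 78)/6 = -(78 + 9*J*X)/6 = -13 - 3*J*X/2)
G(Z, b) = 53/47 - Z/b (G(Z, b) = -(53*(-1/47) + Z/b) = -(-53/47 + Z/b) = 53/47 - Z/b)
(-22228/y(62, -22) + G(-97, -18)/(-16426)) - Q = (-22228/(-13 - 3/2*(-22)*62) + (53/47 - 1*(-97)/(-18))/(-16426)) - 1*34430 = (-22228/(-13 + 2046) + (53/47 - 1*(-97)*(-1/18))*(-1/16426)) - 34430 = (-22228/2033 + (53/47 - 97/18)*(-1/16426)) - 34430 = (-22228*1/2033 - 3605/846*(-1/16426)) - 34430 = (-22228/2033 + 3605/13896396) - 34430 = -308881761323/28251373068 - 34430 = -973003656492563/28251373068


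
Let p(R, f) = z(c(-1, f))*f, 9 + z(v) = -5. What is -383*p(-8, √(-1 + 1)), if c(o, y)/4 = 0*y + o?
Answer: 0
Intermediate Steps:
c(o, y) = 4*o (c(o, y) = 4*(0*y + o) = 4*(0 + o) = 4*o)
z(v) = -14 (z(v) = -9 - 5 = -14)
p(R, f) = -14*f
-383*p(-8, √(-1 + 1)) = -(-5362)*√(-1 + 1) = -(-5362)*√0 = -(-5362)*0 = -383*0 = 0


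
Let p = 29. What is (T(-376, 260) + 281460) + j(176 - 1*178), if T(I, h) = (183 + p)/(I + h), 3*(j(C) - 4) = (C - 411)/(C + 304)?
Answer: 7395125141/26274 ≈ 2.8146e+5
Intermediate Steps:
j(C) = 4 + (-411 + C)/(3*(304 + C)) (j(C) = 4 + ((C - 411)/(C + 304))/3 = 4 + ((-411 + C)/(304 + C))/3 = 4 + (-411 + C)/(3*(304 + C)))
T(I, h) = 212/(I + h) (T(I, h) = (183 + 29)/(I + h) = 212/(I + h))
(T(-376, 260) + 281460) + j(176 - 1*178) = (212/(-376 + 260) + 281460) + 13*(249 + (176 - 1*178))/(3*(304 + (176 - 1*178))) = (212/(-116) + 281460) + 13*(249 + (176 - 178))/(3*(304 + (176 - 178))) = (212*(-1/116) + 281460) + 13*(249 - 2)/(3*(304 - 2)) = (-53/29 + 281460) + (13/3)*247/302 = 8162287/29 + (13/3)*(1/302)*247 = 8162287/29 + 3211/906 = 7395125141/26274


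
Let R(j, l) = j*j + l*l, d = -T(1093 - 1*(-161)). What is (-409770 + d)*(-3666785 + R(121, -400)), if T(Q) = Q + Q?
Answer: 1439734144032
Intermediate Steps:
T(Q) = 2*Q
d = -2508 (d = -2*(1093 - 1*(-161)) = -2*(1093 + 161) = -2*1254 = -1*2508 = -2508)
R(j, l) = j² + l²
(-409770 + d)*(-3666785 + R(121, -400)) = (-409770 - 2508)*(-3666785 + (121² + (-400)²)) = -412278*(-3666785 + (14641 + 160000)) = -412278*(-3666785 + 174641) = -412278*(-3492144) = 1439734144032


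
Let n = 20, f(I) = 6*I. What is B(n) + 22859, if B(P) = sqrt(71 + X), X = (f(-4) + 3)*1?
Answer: 22859 + 5*sqrt(2) ≈ 22866.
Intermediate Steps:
X = -21 (X = (6*(-4) + 3)*1 = (-24 + 3)*1 = -21*1 = -21)
B(P) = 5*sqrt(2) (B(P) = sqrt(71 - 21) = sqrt(50) = 5*sqrt(2))
B(n) + 22859 = 5*sqrt(2) + 22859 = 22859 + 5*sqrt(2)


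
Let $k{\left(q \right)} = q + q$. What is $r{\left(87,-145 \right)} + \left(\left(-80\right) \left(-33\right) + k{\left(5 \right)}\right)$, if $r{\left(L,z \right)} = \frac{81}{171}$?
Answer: $\frac{50359}{19} \approx 2650.5$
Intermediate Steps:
$k{\left(q \right)} = 2 q$
$r{\left(L,z \right)} = \frac{9}{19}$ ($r{\left(L,z \right)} = 81 \cdot \frac{1}{171} = \frac{9}{19}$)
$r{\left(87,-145 \right)} + \left(\left(-80\right) \left(-33\right) + k{\left(5 \right)}\right) = \frac{9}{19} + \left(\left(-80\right) \left(-33\right) + 2 \cdot 5\right) = \frac{9}{19} + \left(2640 + 10\right) = \frac{9}{19} + 2650 = \frac{50359}{19}$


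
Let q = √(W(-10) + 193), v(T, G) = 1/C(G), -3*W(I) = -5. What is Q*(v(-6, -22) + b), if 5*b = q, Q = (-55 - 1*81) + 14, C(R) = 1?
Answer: -122 - 244*√438/15 ≈ -462.44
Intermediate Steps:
W(I) = 5/3 (W(I) = -⅓*(-5) = 5/3)
v(T, G) = 1 (v(T, G) = 1/1 = 1)
q = 2*√438/3 (q = √(5/3 + 193) = √(584/3) = 2*√438/3 ≈ 13.952)
Q = -122 (Q = (-55 - 81) + 14 = -136 + 14 = -122)
b = 2*√438/15 (b = (2*√438/3)/5 = 2*√438/15 ≈ 2.7905)
Q*(v(-6, -22) + b) = -122*(1 + 2*√438/15) = -122 - 244*√438/15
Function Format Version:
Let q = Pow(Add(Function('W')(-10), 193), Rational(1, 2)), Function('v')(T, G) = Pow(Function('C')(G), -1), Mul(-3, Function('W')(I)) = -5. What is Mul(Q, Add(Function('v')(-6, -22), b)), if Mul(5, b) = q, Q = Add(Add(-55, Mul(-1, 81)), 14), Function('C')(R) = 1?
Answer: Add(-122, Mul(Rational(-244, 15), Pow(438, Rational(1, 2)))) ≈ -462.44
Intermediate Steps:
Function('W')(I) = Rational(5, 3) (Function('W')(I) = Mul(Rational(-1, 3), -5) = Rational(5, 3))
Function('v')(T, G) = 1 (Function('v')(T, G) = Pow(1, -1) = 1)
q = Mul(Rational(2, 3), Pow(438, Rational(1, 2))) (q = Pow(Add(Rational(5, 3), 193), Rational(1, 2)) = Pow(Rational(584, 3), Rational(1, 2)) = Mul(Rational(2, 3), Pow(438, Rational(1, 2))) ≈ 13.952)
Q = -122 (Q = Add(Add(-55, -81), 14) = Add(-136, 14) = -122)
b = Mul(Rational(2, 15), Pow(438, Rational(1, 2))) (b = Mul(Rational(1, 5), Mul(Rational(2, 3), Pow(438, Rational(1, 2)))) = Mul(Rational(2, 15), Pow(438, Rational(1, 2))) ≈ 2.7905)
Mul(Q, Add(Function('v')(-6, -22), b)) = Mul(-122, Add(1, Mul(Rational(2, 15), Pow(438, Rational(1, 2))))) = Add(-122, Mul(Rational(-244, 15), Pow(438, Rational(1, 2))))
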